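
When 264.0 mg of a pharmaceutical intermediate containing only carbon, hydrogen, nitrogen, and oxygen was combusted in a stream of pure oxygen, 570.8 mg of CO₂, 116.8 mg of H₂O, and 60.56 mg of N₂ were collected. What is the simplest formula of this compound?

mol C = 0.5708 g CO₂ ÷ 44.009 g/mol = 0.012970 mol
mol H = 2 × 0.1168 g H₂O ÷ 18.015 g/mol = 0.012967 mol
mol N = 2 × 0.06056 g N₂ ÷ 28.014 g/mol = 0.0043236 mol
mass O = 0.2640 − (0.15578 + 0.013071 + 0.060560) = 0.034586 g → mol O = 0.034586 ÷ 15.999 = 0.0021617 mol
Divide by the smallest (0.0021617 mol): C 6.000, H 5.998, N 2.000, O 1.000

C6H6N2O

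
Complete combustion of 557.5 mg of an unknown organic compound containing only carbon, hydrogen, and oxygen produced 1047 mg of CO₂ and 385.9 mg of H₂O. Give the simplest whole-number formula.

mol C = 1.047 g CO₂ ÷ 44.009 g/mol = 0.023791 mol
mol H = 2 × 0.3859 g H₂O ÷ 18.015 g/mol = 0.042842 mol
mass O = 0.5575 − (0.28575 + 0.043185) = 0.22857 g → mol O = 0.22857 ÷ 15.999 = 0.014286 mol
Divide by the smallest (0.014286 mol): C 1.665, H 2.999, O 1.000
Multiplying each by 3 gives whole numbers: C 5.00, H 9.00, O 3.00

C5H9O3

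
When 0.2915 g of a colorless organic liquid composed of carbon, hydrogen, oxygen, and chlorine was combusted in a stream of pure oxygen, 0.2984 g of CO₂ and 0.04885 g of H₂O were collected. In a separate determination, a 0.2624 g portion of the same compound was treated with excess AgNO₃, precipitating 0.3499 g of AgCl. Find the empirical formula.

C5H4Cl2O5

mol C = 0.2984 g CO₂ ÷ 44.009 g/mol = 0.0067804 mol
mol H = 2 × 0.04885 g H₂O ÷ 18.015 g/mol = 0.0054233 mol
From the AgCl data: mol Cl per gram of compound = (0.3499 ÷ 143.318) ÷ 0.2624 = 0.0093042 mol/g, so in the 0.2915 g combustion sample mol Cl = 0.0027122 mol
mass O = 0.2915 − (0.081440 + 0.0054666 + 0.096147) = 0.10845 g → mol O = 0.10845 ÷ 15.999 = 0.0067784 mol
Divide by the smallest (0.0027122 mol): C 2.500, H 2.000, Cl 1.000, O 2.499
Multiplying each by 2 gives whole numbers: C 5.00, H 4.00, Cl 2.00, O 5.00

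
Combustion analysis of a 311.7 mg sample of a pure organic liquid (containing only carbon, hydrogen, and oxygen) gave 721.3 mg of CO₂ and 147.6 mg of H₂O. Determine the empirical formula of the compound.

C8H8O3

mol C = 0.7213 g CO₂ ÷ 44.009 g/mol = 0.016390 mol
mol H = 2 × 0.1476 g H₂O ÷ 18.015 g/mol = 0.016386 mol
mass O = 0.3117 − (0.19686 + 0.016517) = 0.098324 g → mol O = 0.098324 ÷ 15.999 = 0.0061457 mol
Divide by the smallest (0.0061457 mol): C 2.667, H 2.666, O 1.000
Multiplying each by 3 gives whole numbers: C 8.00, H 8.00, O 3.00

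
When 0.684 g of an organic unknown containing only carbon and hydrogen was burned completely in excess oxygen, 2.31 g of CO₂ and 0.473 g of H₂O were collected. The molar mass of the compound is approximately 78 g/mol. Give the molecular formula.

C6H6

mol C = 2.31 g CO₂ ÷ 44.009 g/mol = 0.05249 mol
mol H = 2 × 0.473 g H₂O ÷ 18.015 g/mol = 0.05251 mol
Divide by the smallest (0.05249 mol): C 1.000, H 1.000
Empirical formula: CH
Empirical-formula mass = 13.02 g/mol; 78 ÷ 13.02 ≈ 6, so the molecular formula is C6H6.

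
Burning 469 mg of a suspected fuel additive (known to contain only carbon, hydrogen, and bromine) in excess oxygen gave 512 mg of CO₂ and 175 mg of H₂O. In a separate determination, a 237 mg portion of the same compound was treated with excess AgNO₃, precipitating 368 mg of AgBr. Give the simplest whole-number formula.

mol C = 0.512 g CO₂ ÷ 44.009 g/mol = 0.01163 mol
mol H = 2 × 0.175 g H₂O ÷ 18.015 g/mol = 0.01943 mol
From the AgBr data: mol Br per gram of compound = (0.368 ÷ 187.772) ÷ 0.237 = 0.008269 mol/g, so in the 0.469 g combustion sample mol Br = 0.003878 mol
Divide by the smallest (0.003878 mol): C 3.000, H 5.009, Br 1.000

C3H5Br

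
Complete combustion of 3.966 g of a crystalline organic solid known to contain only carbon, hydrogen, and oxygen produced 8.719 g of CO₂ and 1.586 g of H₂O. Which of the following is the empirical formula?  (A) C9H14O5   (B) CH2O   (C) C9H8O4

mol C = 8.719 g CO₂ ÷ 44.009 g/mol = 0.19812 mol
mol H = 2 × 1.586 g H₂O ÷ 18.015 g/mol = 0.17608 mol
mass O = 3.966 − (2.3796 + 0.17748) = 1.4089 g → mol O = 1.4089 ÷ 15.999 = 0.088063 mol
Divide by the smallest (0.088063 mol): C 2.250, H 1.999, O 1.000
Multiplying each by 4 gives whole numbers: C 9.00, H 8.00, O 4.00

(C) C9H8O4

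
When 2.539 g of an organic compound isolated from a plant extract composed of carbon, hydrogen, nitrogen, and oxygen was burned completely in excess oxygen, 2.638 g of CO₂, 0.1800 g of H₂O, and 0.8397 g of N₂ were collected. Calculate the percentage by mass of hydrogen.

0.79%

mol C = 2.638 g CO₂ ÷ 44.009 g/mol = 0.059942 mol
mol H = 2 × 0.1800 g H₂O ÷ 18.015 g/mol = 0.019983 mol
mol N = 2 × 0.8397 g N₂ ÷ 28.014 g/mol = 0.059949 mol
mass O = 2.539 − (0.71997 + 0.020143 + 0.83970) = 0.95919 g → mol O = 0.95919 ÷ 15.999 = 0.059953 mol
mass % H = 0.020143 g ÷ 2.539 g × 100%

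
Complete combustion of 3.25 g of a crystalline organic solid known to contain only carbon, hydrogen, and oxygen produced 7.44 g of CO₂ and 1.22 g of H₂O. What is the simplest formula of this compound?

C5H4O2

mol C = 7.44 g CO₂ ÷ 44.009 g/mol = 0.1691 mol
mol H = 2 × 1.22 g H₂O ÷ 18.015 g/mol = 0.1354 mol
mass O = 3.25 − (2.031 + 0.1365) = 1.083 g → mol O = 1.083 ÷ 15.999 = 0.06769 mol
Divide by the smallest (0.06769 mol): C 2.498, H 2.001, O 1.000
Multiplying each by 2 gives whole numbers: C 5.00, H 4.00, O 2.00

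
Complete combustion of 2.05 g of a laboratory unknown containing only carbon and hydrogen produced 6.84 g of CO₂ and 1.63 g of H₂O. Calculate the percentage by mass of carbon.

91.1%

mol C = 6.84 g CO₂ ÷ 44.009 g/mol = 0.1554 mol
mol H = 2 × 1.63 g H₂O ÷ 18.015 g/mol = 0.1810 mol
mass % C = 1.867 g ÷ 2.05 g × 100%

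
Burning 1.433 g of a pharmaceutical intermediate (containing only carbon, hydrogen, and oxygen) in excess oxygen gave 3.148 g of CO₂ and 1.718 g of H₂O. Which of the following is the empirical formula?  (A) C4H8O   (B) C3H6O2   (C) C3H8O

mol C = 3.148 g CO₂ ÷ 44.009 g/mol = 0.071531 mol
mol H = 2 × 1.718 g H₂O ÷ 18.015 g/mol = 0.19073 mol
mass O = 1.433 − (0.85916 + 0.19226) = 0.38159 g → mol O = 0.38159 ÷ 15.999 = 0.023851 mol
Divide by the smallest (0.023851 mol): C 2.999, H 7.997, O 1.000

(C) C3H8O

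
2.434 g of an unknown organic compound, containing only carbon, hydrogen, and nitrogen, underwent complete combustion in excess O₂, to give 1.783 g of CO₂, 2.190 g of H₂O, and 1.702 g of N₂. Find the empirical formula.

mol C = 1.783 g CO₂ ÷ 44.009 g/mol = 0.040514 mol
mol H = 2 × 2.190 g H₂O ÷ 18.015 g/mol = 0.24313 mol
mol N = 2 × 1.702 g N₂ ÷ 28.014 g/mol = 0.12151 mol
Divide by the smallest (0.040514 mol): C 1.000, H 6.001, N 2.999

CH6N3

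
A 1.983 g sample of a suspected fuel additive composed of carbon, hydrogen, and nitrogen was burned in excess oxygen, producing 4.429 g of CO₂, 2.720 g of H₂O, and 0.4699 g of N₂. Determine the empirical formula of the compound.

mol C = 4.429 g CO₂ ÷ 44.009 g/mol = 0.10064 mol
mol H = 2 × 2.720 g H₂O ÷ 18.015 g/mol = 0.30197 mol
mol N = 2 × 0.4699 g N₂ ÷ 28.014 g/mol = 0.033548 mol
Divide by the smallest (0.033548 mol): C 3.000, H 9.001, N 1.000

C3H9N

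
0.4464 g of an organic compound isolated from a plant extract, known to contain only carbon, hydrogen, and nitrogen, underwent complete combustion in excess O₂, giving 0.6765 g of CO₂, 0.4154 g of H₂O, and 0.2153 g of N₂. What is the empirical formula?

mol C = 0.6765 g CO₂ ÷ 44.009 g/mol = 0.015372 mol
mol H = 2 × 0.4154 g H₂O ÷ 18.015 g/mol = 0.046117 mol
mol N = 2 × 0.2153 g N₂ ÷ 28.014 g/mol = 0.015371 mol
Divide by the smallest (0.015371 mol): C 1.000, H 3.000, N 1.000

CH3N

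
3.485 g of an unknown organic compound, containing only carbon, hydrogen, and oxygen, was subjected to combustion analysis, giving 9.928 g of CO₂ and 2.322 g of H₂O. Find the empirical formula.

mol C = 9.928 g CO₂ ÷ 44.009 g/mol = 0.22559 mol
mol H = 2 × 2.322 g H₂O ÷ 18.015 g/mol = 0.25779 mol
mass O = 3.485 − (2.7096 + 0.25985) = 0.51559 g → mol O = 0.51559 ÷ 15.999 = 0.032226 mol
Divide by the smallest (0.032226 mol): C 7.000, H 7.999, O 1.000

C7H8O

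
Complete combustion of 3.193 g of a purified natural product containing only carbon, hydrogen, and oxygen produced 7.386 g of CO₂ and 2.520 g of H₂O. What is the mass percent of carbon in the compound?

63.13%

mol C = 7.386 g CO₂ ÷ 44.009 g/mol = 0.16783 mol
mol H = 2 × 2.520 g H₂O ÷ 18.015 g/mol = 0.27977 mol
mass O = 3.193 − (2.0158 + 0.28200) = 0.89520 g → mol O = 0.89520 ÷ 15.999 = 0.055953 mol
mass % C = 2.0158 g ÷ 3.193 g × 100%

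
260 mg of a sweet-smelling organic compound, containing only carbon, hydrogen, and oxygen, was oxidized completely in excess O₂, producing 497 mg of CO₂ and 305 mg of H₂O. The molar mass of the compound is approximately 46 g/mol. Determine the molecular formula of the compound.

mol C = 0.497 g CO₂ ÷ 44.009 g/mol = 0.01129 mol
mol H = 2 × 0.305 g H₂O ÷ 18.015 g/mol = 0.03386 mol
mass O = 0.260 − (0.1356 + 0.03413) = 0.09023 g → mol O = 0.09023 ÷ 15.999 = 0.005640 mol
Divide by the smallest (0.005640 mol): C 2.003, H 6.004, O 1.000
Empirical formula: C2H6O
Empirical-formula mass = 46.07 g/mol; 46 ÷ 46.07 ≈ 1, so the molecular formula is C2H6O.

C2H6O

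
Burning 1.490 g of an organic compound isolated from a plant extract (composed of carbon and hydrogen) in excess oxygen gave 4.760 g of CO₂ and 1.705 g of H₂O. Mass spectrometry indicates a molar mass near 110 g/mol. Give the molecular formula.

mol C = 4.760 g CO₂ ÷ 44.009 g/mol = 0.10816 mol
mol H = 2 × 1.705 g H₂O ÷ 18.015 g/mol = 0.18929 mol
Divide by the smallest (0.10816 mol): C 1.000, H 1.750
Multiplying each by 4 gives whole numbers: C 4.00, H 7.00
Empirical formula: C4H7
Empirical-formula mass = 55.10 g/mol; 110 ÷ 55.10 ≈ 2, so the molecular formula is C8H14.

C8H14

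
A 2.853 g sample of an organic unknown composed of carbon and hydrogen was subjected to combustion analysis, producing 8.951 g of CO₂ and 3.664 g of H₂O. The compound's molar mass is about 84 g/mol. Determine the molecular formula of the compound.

C6H12

mol C = 8.951 g CO₂ ÷ 44.009 g/mol = 0.20339 mol
mol H = 2 × 3.664 g H₂O ÷ 18.015 g/mol = 0.40677 mol
Divide by the smallest (0.20339 mol): C 1.000, H 2.000
Empirical formula: CH2
Empirical-formula mass = 14.03 g/mol; 84 ÷ 14.03 ≈ 6, so the molecular formula is C6H12.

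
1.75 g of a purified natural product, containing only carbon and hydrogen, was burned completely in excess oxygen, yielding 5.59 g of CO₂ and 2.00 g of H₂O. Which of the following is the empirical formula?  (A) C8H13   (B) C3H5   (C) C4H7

mol C = 5.59 g CO₂ ÷ 44.009 g/mol = 0.1270 mol
mol H = 2 × 2.00 g H₂O ÷ 18.015 g/mol = 0.2220 mol
Divide by the smallest (0.1270 mol): C 1.000, H 1.748
Multiplying each by 4 gives whole numbers: C 4.00, H 6.99

(C) C4H7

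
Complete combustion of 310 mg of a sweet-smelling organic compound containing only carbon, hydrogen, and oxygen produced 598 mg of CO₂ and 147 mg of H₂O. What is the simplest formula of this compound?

C5H6O3

mol C = 0.598 g CO₂ ÷ 44.009 g/mol = 0.01359 mol
mol H = 2 × 0.147 g H₂O ÷ 18.015 g/mol = 0.01632 mol
mass O = 0.310 − (0.1632 + 0.01645) = 0.1303 g → mol O = 0.1303 ÷ 15.999 = 0.008147 mol
Divide by the smallest (0.008147 mol): C 1.668, H 2.003, O 1.000
Multiplying each by 3 gives whole numbers: C 5.00, H 6.01, O 3.00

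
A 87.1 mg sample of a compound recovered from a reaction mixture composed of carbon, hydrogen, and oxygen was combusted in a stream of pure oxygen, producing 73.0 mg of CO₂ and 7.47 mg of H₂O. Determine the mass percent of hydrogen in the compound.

1.0%

mol C = 0.0730 g CO₂ ÷ 44.009 g/mol = 0.001659 mol
mol H = 2 × 0.00747 g H₂O ÷ 18.015 g/mol = 0.0008293 mol
mass O = 0.0871 − (0.01992 + 0.0008359) = 0.06634 g → mol O = 0.06634 ÷ 15.999 = 0.004147 mol
mass % H = 0.0008359 g ÷ 0.0871 g × 100%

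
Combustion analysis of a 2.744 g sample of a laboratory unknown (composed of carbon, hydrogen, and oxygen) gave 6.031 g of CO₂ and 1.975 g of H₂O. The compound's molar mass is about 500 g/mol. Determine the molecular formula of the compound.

C25H40O10

mol C = 6.031 g CO₂ ÷ 44.009 g/mol = 0.13704 mol
mol H = 2 × 1.975 g H₂O ÷ 18.015 g/mol = 0.21926 mol
mass O = 2.744 − (1.6460 + 0.22102) = 0.87699 g → mol O = 0.87699 ÷ 15.999 = 0.054816 mol
Divide by the smallest (0.054816 mol): C 2.500, H 4.000, O 1.000
Multiplying each by 2 gives whole numbers: C 5.00, H 8.00, O 2.00
Empirical formula: C5H8O2
Empirical-formula mass = 100.12 g/mol; 500 ÷ 100.12 ≈ 5, so the molecular formula is C25H40O10.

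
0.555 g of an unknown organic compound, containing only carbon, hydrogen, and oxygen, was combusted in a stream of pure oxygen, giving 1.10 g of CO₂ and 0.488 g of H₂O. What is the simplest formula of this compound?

mol C = 1.10 g CO₂ ÷ 44.009 g/mol = 0.02499 mol
mol H = 2 × 0.488 g H₂O ÷ 18.015 g/mol = 0.05418 mol
mass O = 0.555 − (0.3002 + 0.05461) = 0.2002 g → mol O = 0.2002 ÷ 15.999 = 0.01251 mol
Divide by the smallest (0.01251 mol): C 1.998, H 4.330, O 1.000
Multiplying each by 3 gives whole numbers: C 5.99, H 12.99, O 3.00

C6H13O3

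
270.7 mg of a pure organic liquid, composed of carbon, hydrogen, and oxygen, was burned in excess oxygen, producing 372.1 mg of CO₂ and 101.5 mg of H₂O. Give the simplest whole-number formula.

mol C = 0.3721 g CO₂ ÷ 44.009 g/mol = 0.0084551 mol
mol H = 2 × 0.1015 g H₂O ÷ 18.015 g/mol = 0.011268 mol
mass O = 0.2707 − (0.10155 + 0.011359) = 0.15779 g → mol O = 0.15779 ÷ 15.999 = 0.0098623 mol
Divide by the smallest (0.0084551 mol): C 1.000, H 1.333, O 1.166
Multiplying each by 6 gives whole numbers: C 6.00, H 8.00, O 7.00

C6H8O7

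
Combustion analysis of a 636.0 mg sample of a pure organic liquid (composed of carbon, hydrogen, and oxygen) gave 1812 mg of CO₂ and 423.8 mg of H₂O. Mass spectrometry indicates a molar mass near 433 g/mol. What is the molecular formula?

mol C = 1.812 g CO₂ ÷ 44.009 g/mol = 0.041173 mol
mol H = 2 × 0.4238 g H₂O ÷ 18.015 g/mol = 0.047050 mol
mass O = 0.6360 − (0.49453 + 0.047426) = 0.094040 g → mol O = 0.094040 ÷ 15.999 = 0.0058779 mol
Divide by the smallest (0.0058779 mol): C 7.005, H 8.005, O 1.000
Empirical formula: C7H8O
Empirical-formula mass = 108.14 g/mol; 433 ÷ 108.14 ≈ 4, so the molecular formula is C28H32O4.

C28H32O4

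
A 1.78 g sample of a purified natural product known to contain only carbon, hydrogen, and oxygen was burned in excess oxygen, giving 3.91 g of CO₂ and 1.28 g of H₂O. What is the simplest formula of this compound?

C5H8O2

mol C = 3.91 g CO₂ ÷ 44.009 g/mol = 0.08885 mol
mol H = 2 × 1.28 g H₂O ÷ 18.015 g/mol = 0.1421 mol
mass O = 1.78 − (1.067 + 0.1432) = 0.5696 g → mol O = 0.5696 ÷ 15.999 = 0.03560 mol
Divide by the smallest (0.03560 mol): C 2.495, H 3.991, O 1.000
Multiplying each by 2 gives whole numbers: C 4.99, H 7.98, O 2.00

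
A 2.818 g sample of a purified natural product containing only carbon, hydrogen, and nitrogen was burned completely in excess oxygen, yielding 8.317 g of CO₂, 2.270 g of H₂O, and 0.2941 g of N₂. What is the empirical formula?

C9H12N

mol C = 8.317 g CO₂ ÷ 44.009 g/mol = 0.18898 mol
mol H = 2 × 2.270 g H₂O ÷ 18.015 g/mol = 0.25201 mol
mol N = 2 × 0.2941 g N₂ ÷ 28.014 g/mol = 0.020997 mol
Divide by the smallest (0.020997 mol): C 9.001, H 12.002, N 1.000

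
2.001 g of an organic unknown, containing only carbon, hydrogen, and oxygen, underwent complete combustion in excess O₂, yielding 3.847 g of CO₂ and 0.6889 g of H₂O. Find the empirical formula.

C8H7O5

mol C = 3.847 g CO₂ ÷ 44.009 g/mol = 0.087414 mol
mol H = 2 × 0.6889 g H₂O ÷ 18.015 g/mol = 0.076481 mol
mass O = 2.001 − (1.0499 + 0.077093) = 0.87398 g → mol O = 0.87398 ÷ 15.999 = 0.054627 mol
Divide by the smallest (0.054627 mol): C 1.600, H 1.400, O 1.000
Multiplying each by 5 gives whole numbers: C 8.00, H 7.00, O 5.00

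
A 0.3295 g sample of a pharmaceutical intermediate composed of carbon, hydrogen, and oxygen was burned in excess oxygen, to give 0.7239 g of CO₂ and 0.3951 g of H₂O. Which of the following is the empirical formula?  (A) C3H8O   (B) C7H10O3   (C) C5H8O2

(A) C3H8O

mol C = 0.7239 g CO₂ ÷ 44.009 g/mol = 0.016449 mol
mol H = 2 × 0.3951 g H₂O ÷ 18.015 g/mol = 0.043863 mol
mass O = 0.3295 − (0.19757 + 0.044214) = 0.087718 g → mol O = 0.087718 ÷ 15.999 = 0.0054827 mol
Divide by the smallest (0.0054827 mol): C 3.000, H 8.000, O 1.000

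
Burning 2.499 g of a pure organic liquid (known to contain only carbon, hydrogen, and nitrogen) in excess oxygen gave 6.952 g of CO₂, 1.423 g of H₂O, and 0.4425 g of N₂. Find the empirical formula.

mol C = 6.952 g CO₂ ÷ 44.009 g/mol = 0.15797 mol
mol H = 2 × 1.423 g H₂O ÷ 18.015 g/mol = 0.15798 mol
mol N = 2 × 0.4425 g N₂ ÷ 28.014 g/mol = 0.031591 mol
Divide by the smallest (0.031591 mol): C 5.000, H 5.001, N 1.000

C5H5N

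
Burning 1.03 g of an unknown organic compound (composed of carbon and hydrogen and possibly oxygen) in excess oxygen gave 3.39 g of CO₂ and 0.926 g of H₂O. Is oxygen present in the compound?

no

mol C = 3.39 g CO₂ ÷ 44.009 g/mol = 0.07703 mol
mol H = 2 × 0.926 g H₂O ÷ 18.015 g/mol = 0.1028 mol
C and H together account for 1.029 g — essentially the entire 1.03 g sample — so the compound contains no oxygen.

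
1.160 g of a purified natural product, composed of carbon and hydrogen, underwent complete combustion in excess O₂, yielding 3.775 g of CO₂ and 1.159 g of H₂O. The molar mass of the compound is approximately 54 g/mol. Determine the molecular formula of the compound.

C4H6

mol C = 3.775 g CO₂ ÷ 44.009 g/mol = 0.085778 mol
mol H = 2 × 1.159 g H₂O ÷ 18.015 g/mol = 0.12867 mol
Divide by the smallest (0.085778 mol): C 1.000, H 1.500
Multiplying each by 2 gives whole numbers: C 2.00, H 3.00
Empirical formula: C2H3
Empirical-formula mass = 27.05 g/mol; 54 ÷ 27.05 ≈ 2, so the molecular formula is C4H6.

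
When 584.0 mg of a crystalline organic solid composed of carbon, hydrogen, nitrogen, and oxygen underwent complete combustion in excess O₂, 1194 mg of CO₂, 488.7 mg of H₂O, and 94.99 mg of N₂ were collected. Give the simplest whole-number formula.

mol C = 1.194 g CO₂ ÷ 44.009 g/mol = 0.027131 mol
mol H = 2 × 0.4887 g H₂O ÷ 18.015 g/mol = 0.054255 mol
mol N = 2 × 0.09499 g N₂ ÷ 28.014 g/mol = 0.0067816 mol
mass O = 0.5840 − (0.32587 + 0.054689 + 0.094990) = 0.10845 g → mol O = 0.10845 ÷ 15.999 = 0.0067787 mol
Divide by the smallest (0.0067787 mol): C 4.002, H 8.004, N 1.000, O 1.000

C4H8NO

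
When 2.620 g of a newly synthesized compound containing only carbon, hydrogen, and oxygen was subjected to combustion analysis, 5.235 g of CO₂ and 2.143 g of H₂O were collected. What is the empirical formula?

C2H4O

mol C = 5.235 g CO₂ ÷ 44.009 g/mol = 0.11895 mol
mol H = 2 × 2.143 g H₂O ÷ 18.015 g/mol = 0.23791 mol
mass O = 2.620 − (1.4287 + 0.23982) = 0.95144 g → mol O = 0.95144 ÷ 15.999 = 0.059469 mol
Divide by the smallest (0.059469 mol): C 2.000, H 4.001, O 1.000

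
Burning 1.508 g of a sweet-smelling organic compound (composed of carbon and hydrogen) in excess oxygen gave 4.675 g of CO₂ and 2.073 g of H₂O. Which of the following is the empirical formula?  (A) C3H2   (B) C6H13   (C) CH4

(B) C6H13

mol C = 4.675 g CO₂ ÷ 44.009 g/mol = 0.10623 mol
mol H = 2 × 2.073 g H₂O ÷ 18.015 g/mol = 0.23014 mol
Divide by the smallest (0.10623 mol): C 1.000, H 2.166
Multiplying each by 6 gives whole numbers: C 6.00, H 13.00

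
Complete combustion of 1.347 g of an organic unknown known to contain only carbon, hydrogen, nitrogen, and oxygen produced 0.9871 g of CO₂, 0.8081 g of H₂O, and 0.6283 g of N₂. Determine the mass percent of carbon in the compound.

mol C = 0.9871 g CO₂ ÷ 44.009 g/mol = 0.022430 mol
mol H = 2 × 0.8081 g H₂O ÷ 18.015 g/mol = 0.089714 mol
mol N = 2 × 0.6283 g N₂ ÷ 28.014 g/mol = 0.044856 mol
mass O = 1.347 − (0.26940 + 0.090432 + 0.62830) = 0.35887 g → mol O = 0.35887 ÷ 15.999 = 0.022431 mol
mass % C = 0.26940 g ÷ 1.347 g × 100%

20.00%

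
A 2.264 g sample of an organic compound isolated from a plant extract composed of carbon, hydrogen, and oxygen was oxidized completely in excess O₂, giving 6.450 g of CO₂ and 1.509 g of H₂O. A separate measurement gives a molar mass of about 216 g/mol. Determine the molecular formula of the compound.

C14H16O2

mol C = 6.450 g CO₂ ÷ 44.009 g/mol = 0.14656 mol
mol H = 2 × 1.509 g H₂O ÷ 18.015 g/mol = 0.16753 mol
mass O = 2.264 − (1.7603 + 0.16887) = 0.33479 g → mol O = 0.33479 ÷ 15.999 = 0.020926 mol
Divide by the smallest (0.020926 mol): C 7.004, H 8.006, O 1.000
Empirical formula: C7H8O
Empirical-formula mass = 108.14 g/mol; 216 ÷ 108.14 ≈ 2, so the molecular formula is C14H16O2.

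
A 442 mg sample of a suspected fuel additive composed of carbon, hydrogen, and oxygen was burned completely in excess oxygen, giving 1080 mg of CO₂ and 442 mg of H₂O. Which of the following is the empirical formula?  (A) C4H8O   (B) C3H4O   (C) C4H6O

mol C = 1.08 g CO₂ ÷ 44.009 g/mol = 0.02454 mol
mol H = 2 × 0.442 g H₂O ÷ 18.015 g/mol = 0.04907 mol
mass O = 0.442 − (0.2948 + 0.04946) = 0.09778 g → mol O = 0.09778 ÷ 15.999 = 0.006112 mol
Divide by the smallest (0.006112 mol): C 4.015, H 8.029, O 1.000

(A) C4H8O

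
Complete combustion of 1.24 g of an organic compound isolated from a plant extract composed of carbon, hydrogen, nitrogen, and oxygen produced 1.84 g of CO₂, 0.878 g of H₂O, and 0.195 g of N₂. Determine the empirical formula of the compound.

mol C = 1.84 g CO₂ ÷ 44.009 g/mol = 0.04181 mol
mol H = 2 × 0.878 g H₂O ÷ 18.015 g/mol = 0.09747 mol
mol N = 2 × 0.195 g N₂ ÷ 28.014 g/mol = 0.01392 mol
mass O = 1.24 − (0.5022 + 0.09825 + 0.1950) = 0.4446 g → mol O = 0.4446 ÷ 15.999 = 0.02779 mol
Divide by the smallest (0.01392 mol): C 3.003, H 7.002, N 1.000, O 1.996

C3H7NO2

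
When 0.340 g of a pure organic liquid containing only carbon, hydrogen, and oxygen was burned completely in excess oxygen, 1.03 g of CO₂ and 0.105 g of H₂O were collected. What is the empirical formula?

C8H4O

mol C = 1.03 g CO₂ ÷ 44.009 g/mol = 0.02340 mol
mol H = 2 × 0.105 g H₂O ÷ 18.015 g/mol = 0.01166 mol
mass O = 0.340 − (0.2811 + 0.01175) = 0.04714 g → mol O = 0.04714 ÷ 15.999 = 0.002946 mol
Divide by the smallest (0.002946 mol): C 7.943, H 3.956, O 1.000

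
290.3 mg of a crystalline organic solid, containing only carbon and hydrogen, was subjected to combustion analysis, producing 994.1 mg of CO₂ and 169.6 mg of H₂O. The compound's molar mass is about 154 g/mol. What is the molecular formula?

C12H10

mol C = 0.9941 g CO₂ ÷ 44.009 g/mol = 0.022589 mol
mol H = 2 × 0.1696 g H₂O ÷ 18.015 g/mol = 0.018829 mol
Divide by the smallest (0.018829 mol): C 1.200, H 1.000
Multiplying each by 5 gives whole numbers: C 6.00, H 5.00
Empirical formula: C6H5
Empirical-formula mass = 77.11 g/mol; 154 ÷ 77.11 ≈ 2, so the molecular formula is C12H10.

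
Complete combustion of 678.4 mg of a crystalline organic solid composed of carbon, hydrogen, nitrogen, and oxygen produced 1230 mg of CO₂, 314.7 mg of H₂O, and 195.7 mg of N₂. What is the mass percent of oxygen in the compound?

mol C = 1.230 g CO₂ ÷ 44.009 g/mol = 0.027949 mol
mol H = 2 × 0.3147 g H₂O ÷ 18.015 g/mol = 0.034938 mol
mol N = 2 × 0.1957 g N₂ ÷ 28.014 g/mol = 0.013972 mol
mass O = 0.6784 − (0.33569 + 0.035217 + 0.19570) = 0.11179 g → mol O = 0.11179 ÷ 15.999 = 0.0069873 mol
mass % O = 0.11179 g ÷ 0.6784 g × 100%

16.48%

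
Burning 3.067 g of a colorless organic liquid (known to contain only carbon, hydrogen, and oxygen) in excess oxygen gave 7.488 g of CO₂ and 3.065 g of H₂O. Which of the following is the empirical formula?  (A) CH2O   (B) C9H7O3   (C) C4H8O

(C) C4H8O

mol C = 7.488 g CO₂ ÷ 44.009 g/mol = 0.17015 mol
mol H = 2 × 3.065 g H₂O ÷ 18.015 g/mol = 0.34027 mol
mass O = 3.067 − (2.0436 + 0.34299) = 0.68037 g → mol O = 0.68037 ÷ 15.999 = 0.042526 mol
Divide by the smallest (0.042526 mol): C 4.001, H 8.002, O 1.000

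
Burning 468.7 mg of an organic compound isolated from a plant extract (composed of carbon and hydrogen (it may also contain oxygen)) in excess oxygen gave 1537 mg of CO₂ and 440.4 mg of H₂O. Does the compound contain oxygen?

mol C = 1.537 g CO₂ ÷ 44.009 g/mol = 0.034925 mol
mol H = 2 × 0.4404 g H₂O ÷ 18.015 g/mol = 0.048893 mol
C and H together account for 0.46876 g — essentially the entire 0.4687 g sample — so the compound contains no oxygen.

no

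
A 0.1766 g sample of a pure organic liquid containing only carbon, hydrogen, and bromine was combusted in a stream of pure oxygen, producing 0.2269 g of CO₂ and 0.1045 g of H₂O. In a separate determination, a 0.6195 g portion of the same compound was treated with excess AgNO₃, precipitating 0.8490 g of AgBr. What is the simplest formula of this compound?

C4H9Br

mol C = 0.2269 g CO₂ ÷ 44.009 g/mol = 0.0051558 mol
mol H = 2 × 0.1045 g H₂O ÷ 18.015 g/mol = 0.011601 mol
From the AgBr data: mol Br per gram of compound = (0.8490 ÷ 187.772) ÷ 0.6195 = 0.0072985 mol/g, so in the 0.1766 g combustion sample mol Br = 0.0012889 mol
Divide by the smallest (0.0012889 mol): C 4.000, H 9.001, Br 1.000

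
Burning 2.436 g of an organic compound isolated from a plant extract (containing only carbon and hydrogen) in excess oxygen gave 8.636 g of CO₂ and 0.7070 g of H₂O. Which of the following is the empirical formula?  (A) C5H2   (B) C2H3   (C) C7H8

mol C = 8.636 g CO₂ ÷ 44.009 g/mol = 0.19623 mol
mol H = 2 × 0.7070 g H₂O ÷ 18.015 g/mol = 0.078490 mol
Divide by the smallest (0.078490 mol): C 2.500, H 1.000
Multiplying each by 2 gives whole numbers: C 5.00, H 2.00

(A) C5H2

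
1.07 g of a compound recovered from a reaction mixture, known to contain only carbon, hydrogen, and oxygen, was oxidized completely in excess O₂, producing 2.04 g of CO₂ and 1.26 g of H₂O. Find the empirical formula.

mol C = 2.04 g CO₂ ÷ 44.009 g/mol = 0.04635 mol
mol H = 2 × 1.26 g H₂O ÷ 18.015 g/mol = 0.1399 mol
mass O = 1.07 − (0.5568 + 0.1410) = 0.3722 g → mol O = 0.3722 ÷ 15.999 = 0.02327 mol
Divide by the smallest (0.02327 mol): C 1.992, H 6.012, O 1.000

C2H6O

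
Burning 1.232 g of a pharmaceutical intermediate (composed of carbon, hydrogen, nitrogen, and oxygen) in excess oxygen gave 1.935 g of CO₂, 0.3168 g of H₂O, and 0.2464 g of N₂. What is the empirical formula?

mol C = 1.935 g CO₂ ÷ 44.009 g/mol = 0.043968 mol
mol H = 2 × 0.3168 g H₂O ÷ 18.015 g/mol = 0.035171 mol
mol N = 2 × 0.2464 g N₂ ÷ 28.014 g/mol = 0.017591 mol
mass O = 1.232 − (0.52810 + 0.035452 + 0.24640) = 0.42204 g → mol O = 0.42204 ÷ 15.999 = 0.026379 mol
Divide by the smallest (0.017591 mol): C 2.499, H 1.999, N 1.000, O 1.500
Multiplying each by 2 gives whole numbers: C 5.00, H 4.00, N 2.00, O 3.00

C5H4N2O3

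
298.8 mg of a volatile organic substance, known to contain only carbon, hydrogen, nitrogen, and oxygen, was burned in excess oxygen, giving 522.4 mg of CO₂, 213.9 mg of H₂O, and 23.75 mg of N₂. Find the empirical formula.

C7H14NO4

mol C = 0.5224 g CO₂ ÷ 44.009 g/mol = 0.011870 mol
mol H = 2 × 0.2139 g H₂O ÷ 18.015 g/mol = 0.023747 mol
mol N = 2 × 0.02375 g N₂ ÷ 28.014 g/mol = 0.0016956 mol
mass O = 0.2988 − (0.14257 + 0.023937 + 0.023750) = 0.10854 g → mol O = 0.10854 ÷ 15.999 = 0.0067841 mol
Divide by the smallest (0.0016956 mol): C 7.001, H 14.005, N 1.000, O 4.001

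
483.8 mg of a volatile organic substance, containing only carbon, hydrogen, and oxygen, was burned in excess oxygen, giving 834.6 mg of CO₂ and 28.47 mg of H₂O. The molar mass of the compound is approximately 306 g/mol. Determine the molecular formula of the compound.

C12H2O10

mol C = 0.8346 g CO₂ ÷ 44.009 g/mol = 0.018964 mol
mol H = 2 × 0.02847 g H₂O ÷ 18.015 g/mol = 0.0031607 mol
mass O = 0.4838 − (0.22778 + 0.0031860) = 0.25283 g → mol O = 0.25283 ÷ 15.999 = 0.015803 mol
Divide by the smallest (0.0031607 mol): C 6.000, H 1.000, O 5.000
Empirical formula: C6HO5
Empirical-formula mass = 153.07 g/mol; 306 ÷ 153.07 ≈ 2, so the molecular formula is C12H2O10.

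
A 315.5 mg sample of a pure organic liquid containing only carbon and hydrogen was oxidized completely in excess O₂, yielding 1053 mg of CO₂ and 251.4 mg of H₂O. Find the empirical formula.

mol C = 1.053 g CO₂ ÷ 44.009 g/mol = 0.023927 mol
mol H = 2 × 0.2514 g H₂O ÷ 18.015 g/mol = 0.027910 mol
Divide by the smallest (0.023927 mol): C 1.000, H 1.166
Multiplying each by 6 gives whole numbers: C 6.00, H 7.00

C6H7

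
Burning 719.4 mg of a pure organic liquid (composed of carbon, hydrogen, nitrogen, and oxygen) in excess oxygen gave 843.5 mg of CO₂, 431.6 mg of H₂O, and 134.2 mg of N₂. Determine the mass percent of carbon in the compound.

mol C = 0.8435 g CO₂ ÷ 44.009 g/mol = 0.019167 mol
mol H = 2 × 0.4316 g H₂O ÷ 18.015 g/mol = 0.047916 mol
mol N = 2 × 0.1342 g N₂ ÷ 28.014 g/mol = 0.0095809 mol
mass O = 0.7194 − (0.23021 + 0.048299 + 0.13420) = 0.30669 g → mol O = 0.30669 ÷ 15.999 = 0.019169 mol
mass % C = 0.23021 g ÷ 0.7194 g × 100%

32.00%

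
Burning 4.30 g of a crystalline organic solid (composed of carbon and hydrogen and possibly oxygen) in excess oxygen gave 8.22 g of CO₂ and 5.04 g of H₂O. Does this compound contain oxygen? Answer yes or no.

yes

mol C = 8.22 g CO₂ ÷ 44.009 g/mol = 0.1868 mol
mol H = 2 × 5.04 g H₂O ÷ 18.015 g/mol = 0.5595 mol
C and H account for only 2.807 g of the 4.30 g sample; the remaining 1.493 g must be oxygen.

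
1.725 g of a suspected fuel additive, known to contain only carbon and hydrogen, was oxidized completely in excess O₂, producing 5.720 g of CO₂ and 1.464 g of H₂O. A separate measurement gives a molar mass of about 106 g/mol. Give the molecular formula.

mol C = 5.720 g CO₂ ÷ 44.009 g/mol = 0.12997 mol
mol H = 2 × 1.464 g H₂O ÷ 18.015 g/mol = 0.16253 mol
Divide by the smallest (0.12997 mol): C 1.000, H 1.250
Multiplying each by 4 gives whole numbers: C 4.00, H 5.00
Empirical formula: C4H5
Empirical-formula mass = 53.08 g/mol; 106 ÷ 53.08 ≈ 2, so the molecular formula is C8H10.

C8H10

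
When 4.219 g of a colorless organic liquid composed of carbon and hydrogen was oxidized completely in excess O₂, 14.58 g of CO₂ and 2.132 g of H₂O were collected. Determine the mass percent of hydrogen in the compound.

mol C = 14.58 g CO₂ ÷ 44.009 g/mol = 0.33130 mol
mol H = 2 × 2.132 g H₂O ÷ 18.015 g/mol = 0.23669 mol
mass % H = 0.23859 g ÷ 4.219 g × 100%

5.66%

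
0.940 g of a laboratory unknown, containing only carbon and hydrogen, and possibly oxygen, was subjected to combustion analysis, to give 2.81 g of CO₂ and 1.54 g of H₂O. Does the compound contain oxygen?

mol C = 2.81 g CO₂ ÷ 44.009 g/mol = 0.06385 mol
mol H = 2 × 1.54 g H₂O ÷ 18.015 g/mol = 0.1710 mol
C and H together account for 0.9392 g — essentially the entire 0.940 g sample — so the compound contains no oxygen.

no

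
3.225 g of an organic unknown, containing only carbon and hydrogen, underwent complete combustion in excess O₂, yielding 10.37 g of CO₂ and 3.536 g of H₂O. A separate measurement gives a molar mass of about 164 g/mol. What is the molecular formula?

C12H20

mol C = 10.37 g CO₂ ÷ 44.009 g/mol = 0.23563 mol
mol H = 2 × 3.536 g H₂O ÷ 18.015 g/mol = 0.39256 mol
Divide by the smallest (0.23563 mol): C 1.000, H 1.666
Multiplying each by 3 gives whole numbers: C 3.00, H 5.00
Empirical formula: C3H5
Empirical-formula mass = 41.07 g/mol; 164 ÷ 41.07 ≈ 4, so the molecular formula is C12H20.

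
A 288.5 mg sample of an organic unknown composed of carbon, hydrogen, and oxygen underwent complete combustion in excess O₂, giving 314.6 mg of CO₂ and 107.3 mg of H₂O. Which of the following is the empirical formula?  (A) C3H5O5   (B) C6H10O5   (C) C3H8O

mol C = 0.3146 g CO₂ ÷ 44.009 g/mol = 0.0071485 mol
mol H = 2 × 0.1073 g H₂O ÷ 18.015 g/mol = 0.011912 mol
mass O = 0.2885 − (0.085861 + 0.012008) = 0.19063 g → mol O = 0.19063 ÷ 15.999 = 0.011915 mol
Divide by the smallest (0.0071485 mol): C 1.000, H 1.666, O 1.667
Multiplying each by 3 gives whole numbers: C 3.00, H 5.00, O 5.00

(A) C3H5O5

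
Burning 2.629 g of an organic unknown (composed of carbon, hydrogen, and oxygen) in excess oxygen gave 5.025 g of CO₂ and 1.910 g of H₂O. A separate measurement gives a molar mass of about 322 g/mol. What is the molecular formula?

mol C = 5.025 g CO₂ ÷ 44.009 g/mol = 0.11418 mol
mol H = 2 × 1.910 g H₂O ÷ 18.015 g/mol = 0.21205 mol
mass O = 2.629 − (1.3714 + 0.21374) = 1.0438 g → mol O = 1.0438 ÷ 15.999 = 0.065243 mol
Divide by the smallest (0.065243 mol): C 1.750, H 3.250, O 1.000
Multiplying each by 4 gives whole numbers: C 7.00, H 13.00, O 4.00
Empirical formula: C7H13O4
Empirical-formula mass = 161.18 g/mol; 322 ÷ 161.18 ≈ 2, so the molecular formula is C14H26O8.

C14H26O8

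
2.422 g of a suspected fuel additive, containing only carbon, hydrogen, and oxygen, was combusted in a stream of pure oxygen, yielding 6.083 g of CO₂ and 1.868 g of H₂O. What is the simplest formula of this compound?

mol C = 6.083 g CO₂ ÷ 44.009 g/mol = 0.13822 mol
mol H = 2 × 1.868 g H₂O ÷ 18.015 g/mol = 0.20738 mol
mass O = 2.422 − (1.6602 + 0.20904) = 0.55278 g → mol O = 0.55278 ÷ 15.999 = 0.034551 mol
Divide by the smallest (0.034551 mol): C 4.001, H 6.002, O 1.000

C4H6O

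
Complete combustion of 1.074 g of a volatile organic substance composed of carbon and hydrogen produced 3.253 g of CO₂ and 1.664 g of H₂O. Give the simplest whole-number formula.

mol C = 3.253 g CO₂ ÷ 44.009 g/mol = 0.073917 mol
mol H = 2 × 1.664 g H₂O ÷ 18.015 g/mol = 0.18473 mol
Divide by the smallest (0.073917 mol): C 1.000, H 2.499
Multiplying each by 2 gives whole numbers: C 2.00, H 5.00

C2H5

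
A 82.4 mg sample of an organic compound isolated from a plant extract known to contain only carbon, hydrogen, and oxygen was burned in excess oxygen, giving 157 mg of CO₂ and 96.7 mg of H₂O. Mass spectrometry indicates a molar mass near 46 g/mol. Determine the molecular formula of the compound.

C2H6O

mol C = 0.157 g CO₂ ÷ 44.009 g/mol = 0.003567 mol
mol H = 2 × 0.0967 g H₂O ÷ 18.015 g/mol = 0.01074 mol
mass O = 0.0824 − (0.04285 + 0.01082) = 0.02873 g → mol O = 0.02873 ÷ 15.999 = 0.001796 mol
Divide by the smallest (0.001796 mol): C 1.987, H 5.978, O 1.000
Empirical formula: C2H6O
Empirical-formula mass = 46.07 g/mol; 46 ÷ 46.07 ≈ 1, so the molecular formula is C2H6O.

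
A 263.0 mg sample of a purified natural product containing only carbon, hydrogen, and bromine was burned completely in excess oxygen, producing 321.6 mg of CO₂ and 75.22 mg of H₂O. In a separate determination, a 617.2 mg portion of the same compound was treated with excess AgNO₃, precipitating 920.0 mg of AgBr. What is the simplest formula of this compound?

mol C = 0.3216 g CO₂ ÷ 44.009 g/mol = 0.0073076 mol
mol H = 2 × 0.07522 g H₂O ÷ 18.015 g/mol = 0.0083508 mol
From the AgBr data: mol Br per gram of compound = (0.9200 ÷ 187.772) ÷ 0.6172 = 0.0079384 mol/g, so in the 0.2630 g combustion sample mol Br = 0.0020878 mol
Divide by the smallest (0.0020878 mol): C 3.500, H 4.000, Br 1.000
Multiplying each by 2 gives whole numbers: C 7.00, H 8.00, Br 2.00

C7H8Br2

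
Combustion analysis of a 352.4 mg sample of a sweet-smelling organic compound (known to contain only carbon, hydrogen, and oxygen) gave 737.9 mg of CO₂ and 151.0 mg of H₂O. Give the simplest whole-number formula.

mol C = 0.7379 g CO₂ ÷ 44.009 g/mol = 0.016767 mol
mol H = 2 × 0.1510 g H₂O ÷ 18.015 g/mol = 0.016764 mol
mass O = 0.3524 − (0.20139 + 0.016898) = 0.13411 g → mol O = 0.13411 ÷ 15.999 = 0.0083826 mol
Divide by the smallest (0.0083826 mol): C 2.000, H 2.000, O 1.000

C2H2O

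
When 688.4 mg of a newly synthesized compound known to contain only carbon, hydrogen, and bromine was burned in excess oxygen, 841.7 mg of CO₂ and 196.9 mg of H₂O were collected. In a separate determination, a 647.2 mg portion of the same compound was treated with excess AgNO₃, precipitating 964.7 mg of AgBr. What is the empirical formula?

mol C = 0.8417 g CO₂ ÷ 44.009 g/mol = 0.019126 mol
mol H = 2 × 0.1969 g H₂O ÷ 18.015 g/mol = 0.021860 mol
From the AgBr data: mol Br per gram of compound = (0.9647 ÷ 187.772) ÷ 0.6472 = 0.0079382 mol/g, so in the 0.6884 g combustion sample mol Br = 0.0054647 mol
Divide by the smallest (0.0054647 mol): C 3.500, H 4.000, Br 1.000
Multiplying each by 2 gives whole numbers: C 7.00, H 8.00, Br 2.00

C7H8Br2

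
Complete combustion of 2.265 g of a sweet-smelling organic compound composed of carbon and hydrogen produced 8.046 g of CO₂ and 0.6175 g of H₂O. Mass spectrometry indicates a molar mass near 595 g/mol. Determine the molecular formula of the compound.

C48H18

mol C = 8.046 g CO₂ ÷ 44.009 g/mol = 0.18283 mol
mol H = 2 × 0.6175 g H₂O ÷ 18.015 g/mol = 0.068554 mol
Divide by the smallest (0.068554 mol): C 2.667, H 1.000
Multiplying each by 3 gives whole numbers: C 8.00, H 3.00
Empirical formula: C8H3
Empirical-formula mass = 99.11 g/mol; 595 ÷ 99.11 ≈ 6, so the molecular formula is C48H18.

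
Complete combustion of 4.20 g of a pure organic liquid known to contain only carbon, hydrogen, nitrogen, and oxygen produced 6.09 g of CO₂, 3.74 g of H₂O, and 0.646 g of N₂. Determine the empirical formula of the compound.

mol C = 6.09 g CO₂ ÷ 44.009 g/mol = 0.1384 mol
mol H = 2 × 3.74 g H₂O ÷ 18.015 g/mol = 0.4152 mol
mol N = 2 × 0.646 g N₂ ÷ 28.014 g/mol = 0.04612 mol
mass O = 4.20 − (1.662 + 0.4185 + 0.6460) = 1.473 g → mol O = 1.473 ÷ 15.999 = 0.09209 mol
Divide by the smallest (0.04612 mol): C 3.000, H 9.003, N 1.000, O 1.997

C3H9NO2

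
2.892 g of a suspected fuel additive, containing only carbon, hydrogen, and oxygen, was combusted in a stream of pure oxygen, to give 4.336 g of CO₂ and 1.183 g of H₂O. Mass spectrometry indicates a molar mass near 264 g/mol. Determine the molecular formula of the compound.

C9H12O9

mol C = 4.336 g CO₂ ÷ 44.009 g/mol = 0.098525 mol
mol H = 2 × 1.183 g H₂O ÷ 18.015 g/mol = 0.13133 mol
mass O = 2.892 − (1.1834 + 0.13239) = 1.5762 g → mol O = 1.5762 ÷ 15.999 = 0.098520 mol
Divide by the smallest (0.098520 mol): C 1.000, H 1.333, O 1.000
Multiplying each by 3 gives whole numbers: C 3.00, H 4.00, O 3.00
Empirical formula: C3H4O3
Empirical-formula mass = 88.06 g/mol; 264 ÷ 88.06 ≈ 3, so the molecular formula is C9H12O9.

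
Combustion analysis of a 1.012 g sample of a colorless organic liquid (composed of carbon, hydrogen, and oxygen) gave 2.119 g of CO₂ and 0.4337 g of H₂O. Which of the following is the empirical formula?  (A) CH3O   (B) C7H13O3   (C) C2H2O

mol C = 2.119 g CO₂ ÷ 44.009 g/mol = 0.048149 mol
mol H = 2 × 0.4337 g H₂O ÷ 18.015 g/mol = 0.048149 mol
mass O = 1.012 − (0.57832 + 0.048534) = 0.38515 g → mol O = 0.38515 ÷ 15.999 = 0.024073 mol
Divide by the smallest (0.024073 mol): C 2.000, H 2.000, O 1.000

(C) C2H2O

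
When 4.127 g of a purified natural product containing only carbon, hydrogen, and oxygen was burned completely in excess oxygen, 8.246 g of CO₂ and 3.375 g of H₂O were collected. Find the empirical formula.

C2H4O

mol C = 8.246 g CO₂ ÷ 44.009 g/mol = 0.18737 mol
mol H = 2 × 3.375 g H₂O ÷ 18.015 g/mol = 0.37469 mol
mass O = 4.127 − (2.2505 + 0.37769) = 1.4988 g → mol O = 1.4988 ÷ 15.999 = 0.093681 mol
Divide by the smallest (0.093681 mol): C 2.000, H 4.000, O 1.000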